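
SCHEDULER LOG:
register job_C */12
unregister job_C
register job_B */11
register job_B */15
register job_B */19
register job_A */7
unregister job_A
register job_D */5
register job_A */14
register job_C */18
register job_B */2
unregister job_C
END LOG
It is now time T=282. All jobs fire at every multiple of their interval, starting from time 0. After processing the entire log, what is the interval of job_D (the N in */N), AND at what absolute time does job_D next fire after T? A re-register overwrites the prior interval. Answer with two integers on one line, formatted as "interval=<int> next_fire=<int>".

Op 1: register job_C */12 -> active={job_C:*/12}
Op 2: unregister job_C -> active={}
Op 3: register job_B */11 -> active={job_B:*/11}
Op 4: register job_B */15 -> active={job_B:*/15}
Op 5: register job_B */19 -> active={job_B:*/19}
Op 6: register job_A */7 -> active={job_A:*/7, job_B:*/19}
Op 7: unregister job_A -> active={job_B:*/19}
Op 8: register job_D */5 -> active={job_B:*/19, job_D:*/5}
Op 9: register job_A */14 -> active={job_A:*/14, job_B:*/19, job_D:*/5}
Op 10: register job_C */18 -> active={job_A:*/14, job_B:*/19, job_C:*/18, job_D:*/5}
Op 11: register job_B */2 -> active={job_A:*/14, job_B:*/2, job_C:*/18, job_D:*/5}
Op 12: unregister job_C -> active={job_A:*/14, job_B:*/2, job_D:*/5}
Final interval of job_D = 5
Next fire of job_D after T=282: (282//5+1)*5 = 285

Answer: interval=5 next_fire=285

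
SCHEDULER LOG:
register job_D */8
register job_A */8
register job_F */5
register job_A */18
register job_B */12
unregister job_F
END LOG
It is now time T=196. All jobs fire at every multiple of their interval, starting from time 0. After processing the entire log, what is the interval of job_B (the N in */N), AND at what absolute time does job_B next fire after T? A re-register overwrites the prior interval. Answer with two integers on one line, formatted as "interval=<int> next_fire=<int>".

Answer: interval=12 next_fire=204

Derivation:
Op 1: register job_D */8 -> active={job_D:*/8}
Op 2: register job_A */8 -> active={job_A:*/8, job_D:*/8}
Op 3: register job_F */5 -> active={job_A:*/8, job_D:*/8, job_F:*/5}
Op 4: register job_A */18 -> active={job_A:*/18, job_D:*/8, job_F:*/5}
Op 5: register job_B */12 -> active={job_A:*/18, job_B:*/12, job_D:*/8, job_F:*/5}
Op 6: unregister job_F -> active={job_A:*/18, job_B:*/12, job_D:*/8}
Final interval of job_B = 12
Next fire of job_B after T=196: (196//12+1)*12 = 204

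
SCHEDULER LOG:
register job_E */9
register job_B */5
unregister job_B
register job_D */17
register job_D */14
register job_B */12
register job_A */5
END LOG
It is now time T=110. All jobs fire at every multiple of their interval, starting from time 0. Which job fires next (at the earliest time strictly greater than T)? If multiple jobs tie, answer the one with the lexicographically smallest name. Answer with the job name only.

Answer: job_D

Derivation:
Op 1: register job_E */9 -> active={job_E:*/9}
Op 2: register job_B */5 -> active={job_B:*/5, job_E:*/9}
Op 3: unregister job_B -> active={job_E:*/9}
Op 4: register job_D */17 -> active={job_D:*/17, job_E:*/9}
Op 5: register job_D */14 -> active={job_D:*/14, job_E:*/9}
Op 6: register job_B */12 -> active={job_B:*/12, job_D:*/14, job_E:*/9}
Op 7: register job_A */5 -> active={job_A:*/5, job_B:*/12, job_D:*/14, job_E:*/9}
  job_A: interval 5, next fire after T=110 is 115
  job_B: interval 12, next fire after T=110 is 120
  job_D: interval 14, next fire after T=110 is 112
  job_E: interval 9, next fire after T=110 is 117
Earliest = 112, winner (lex tiebreak) = job_D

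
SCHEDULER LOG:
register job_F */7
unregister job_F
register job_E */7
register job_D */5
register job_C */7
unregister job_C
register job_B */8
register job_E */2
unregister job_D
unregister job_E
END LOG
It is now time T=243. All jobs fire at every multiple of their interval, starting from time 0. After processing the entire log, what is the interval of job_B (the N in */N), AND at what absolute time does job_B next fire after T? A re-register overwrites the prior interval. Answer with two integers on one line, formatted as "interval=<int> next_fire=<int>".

Answer: interval=8 next_fire=248

Derivation:
Op 1: register job_F */7 -> active={job_F:*/7}
Op 2: unregister job_F -> active={}
Op 3: register job_E */7 -> active={job_E:*/7}
Op 4: register job_D */5 -> active={job_D:*/5, job_E:*/7}
Op 5: register job_C */7 -> active={job_C:*/7, job_D:*/5, job_E:*/7}
Op 6: unregister job_C -> active={job_D:*/5, job_E:*/7}
Op 7: register job_B */8 -> active={job_B:*/8, job_D:*/5, job_E:*/7}
Op 8: register job_E */2 -> active={job_B:*/8, job_D:*/5, job_E:*/2}
Op 9: unregister job_D -> active={job_B:*/8, job_E:*/2}
Op 10: unregister job_E -> active={job_B:*/8}
Final interval of job_B = 8
Next fire of job_B after T=243: (243//8+1)*8 = 248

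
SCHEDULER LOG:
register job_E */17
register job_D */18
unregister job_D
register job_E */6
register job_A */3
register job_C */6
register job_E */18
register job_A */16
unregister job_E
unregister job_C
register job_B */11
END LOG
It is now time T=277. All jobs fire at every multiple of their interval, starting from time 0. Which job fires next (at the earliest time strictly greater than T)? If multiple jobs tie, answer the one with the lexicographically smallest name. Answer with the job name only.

Answer: job_B

Derivation:
Op 1: register job_E */17 -> active={job_E:*/17}
Op 2: register job_D */18 -> active={job_D:*/18, job_E:*/17}
Op 3: unregister job_D -> active={job_E:*/17}
Op 4: register job_E */6 -> active={job_E:*/6}
Op 5: register job_A */3 -> active={job_A:*/3, job_E:*/6}
Op 6: register job_C */6 -> active={job_A:*/3, job_C:*/6, job_E:*/6}
Op 7: register job_E */18 -> active={job_A:*/3, job_C:*/6, job_E:*/18}
Op 8: register job_A */16 -> active={job_A:*/16, job_C:*/6, job_E:*/18}
Op 9: unregister job_E -> active={job_A:*/16, job_C:*/6}
Op 10: unregister job_C -> active={job_A:*/16}
Op 11: register job_B */11 -> active={job_A:*/16, job_B:*/11}
  job_A: interval 16, next fire after T=277 is 288
  job_B: interval 11, next fire after T=277 is 286
Earliest = 286, winner (lex tiebreak) = job_B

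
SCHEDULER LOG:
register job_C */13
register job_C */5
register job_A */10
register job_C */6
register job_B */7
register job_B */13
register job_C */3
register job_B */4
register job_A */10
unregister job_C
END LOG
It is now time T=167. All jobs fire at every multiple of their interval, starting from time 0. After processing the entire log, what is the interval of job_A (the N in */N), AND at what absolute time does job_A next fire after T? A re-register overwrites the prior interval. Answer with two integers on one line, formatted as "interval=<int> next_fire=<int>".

Op 1: register job_C */13 -> active={job_C:*/13}
Op 2: register job_C */5 -> active={job_C:*/5}
Op 3: register job_A */10 -> active={job_A:*/10, job_C:*/5}
Op 4: register job_C */6 -> active={job_A:*/10, job_C:*/6}
Op 5: register job_B */7 -> active={job_A:*/10, job_B:*/7, job_C:*/6}
Op 6: register job_B */13 -> active={job_A:*/10, job_B:*/13, job_C:*/6}
Op 7: register job_C */3 -> active={job_A:*/10, job_B:*/13, job_C:*/3}
Op 8: register job_B */4 -> active={job_A:*/10, job_B:*/4, job_C:*/3}
Op 9: register job_A */10 -> active={job_A:*/10, job_B:*/4, job_C:*/3}
Op 10: unregister job_C -> active={job_A:*/10, job_B:*/4}
Final interval of job_A = 10
Next fire of job_A after T=167: (167//10+1)*10 = 170

Answer: interval=10 next_fire=170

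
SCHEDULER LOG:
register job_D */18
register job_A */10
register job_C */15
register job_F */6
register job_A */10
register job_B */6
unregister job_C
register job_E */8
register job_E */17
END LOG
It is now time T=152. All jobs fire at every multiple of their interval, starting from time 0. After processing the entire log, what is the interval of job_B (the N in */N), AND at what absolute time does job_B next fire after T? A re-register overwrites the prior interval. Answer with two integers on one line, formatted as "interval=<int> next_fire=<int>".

Answer: interval=6 next_fire=156

Derivation:
Op 1: register job_D */18 -> active={job_D:*/18}
Op 2: register job_A */10 -> active={job_A:*/10, job_D:*/18}
Op 3: register job_C */15 -> active={job_A:*/10, job_C:*/15, job_D:*/18}
Op 4: register job_F */6 -> active={job_A:*/10, job_C:*/15, job_D:*/18, job_F:*/6}
Op 5: register job_A */10 -> active={job_A:*/10, job_C:*/15, job_D:*/18, job_F:*/6}
Op 6: register job_B */6 -> active={job_A:*/10, job_B:*/6, job_C:*/15, job_D:*/18, job_F:*/6}
Op 7: unregister job_C -> active={job_A:*/10, job_B:*/6, job_D:*/18, job_F:*/6}
Op 8: register job_E */8 -> active={job_A:*/10, job_B:*/6, job_D:*/18, job_E:*/8, job_F:*/6}
Op 9: register job_E */17 -> active={job_A:*/10, job_B:*/6, job_D:*/18, job_E:*/17, job_F:*/6}
Final interval of job_B = 6
Next fire of job_B after T=152: (152//6+1)*6 = 156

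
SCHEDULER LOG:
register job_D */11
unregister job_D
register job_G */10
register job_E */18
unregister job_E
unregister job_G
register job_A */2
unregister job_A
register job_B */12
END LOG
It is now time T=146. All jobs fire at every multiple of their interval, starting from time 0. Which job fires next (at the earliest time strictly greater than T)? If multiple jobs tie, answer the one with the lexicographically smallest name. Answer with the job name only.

Op 1: register job_D */11 -> active={job_D:*/11}
Op 2: unregister job_D -> active={}
Op 3: register job_G */10 -> active={job_G:*/10}
Op 4: register job_E */18 -> active={job_E:*/18, job_G:*/10}
Op 5: unregister job_E -> active={job_G:*/10}
Op 6: unregister job_G -> active={}
Op 7: register job_A */2 -> active={job_A:*/2}
Op 8: unregister job_A -> active={}
Op 9: register job_B */12 -> active={job_B:*/12}
  job_B: interval 12, next fire after T=146 is 156
Earliest = 156, winner (lex tiebreak) = job_B

Answer: job_B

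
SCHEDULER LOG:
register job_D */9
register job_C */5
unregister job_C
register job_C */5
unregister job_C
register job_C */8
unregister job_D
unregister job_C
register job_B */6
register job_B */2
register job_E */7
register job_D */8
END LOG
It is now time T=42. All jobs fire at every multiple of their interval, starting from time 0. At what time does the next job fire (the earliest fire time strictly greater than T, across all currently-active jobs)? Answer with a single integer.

Answer: 44

Derivation:
Op 1: register job_D */9 -> active={job_D:*/9}
Op 2: register job_C */5 -> active={job_C:*/5, job_D:*/9}
Op 3: unregister job_C -> active={job_D:*/9}
Op 4: register job_C */5 -> active={job_C:*/5, job_D:*/9}
Op 5: unregister job_C -> active={job_D:*/9}
Op 6: register job_C */8 -> active={job_C:*/8, job_D:*/9}
Op 7: unregister job_D -> active={job_C:*/8}
Op 8: unregister job_C -> active={}
Op 9: register job_B */6 -> active={job_B:*/6}
Op 10: register job_B */2 -> active={job_B:*/2}
Op 11: register job_E */7 -> active={job_B:*/2, job_E:*/7}
Op 12: register job_D */8 -> active={job_B:*/2, job_D:*/8, job_E:*/7}
  job_B: interval 2, next fire after T=42 is 44
  job_D: interval 8, next fire after T=42 is 48
  job_E: interval 7, next fire after T=42 is 49
Earliest fire time = 44 (job job_B)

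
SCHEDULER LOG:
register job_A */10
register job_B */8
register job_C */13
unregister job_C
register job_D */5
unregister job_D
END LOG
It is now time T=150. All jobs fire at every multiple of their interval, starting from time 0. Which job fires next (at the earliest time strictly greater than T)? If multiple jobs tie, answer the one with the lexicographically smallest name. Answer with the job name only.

Answer: job_B

Derivation:
Op 1: register job_A */10 -> active={job_A:*/10}
Op 2: register job_B */8 -> active={job_A:*/10, job_B:*/8}
Op 3: register job_C */13 -> active={job_A:*/10, job_B:*/8, job_C:*/13}
Op 4: unregister job_C -> active={job_A:*/10, job_B:*/8}
Op 5: register job_D */5 -> active={job_A:*/10, job_B:*/8, job_D:*/5}
Op 6: unregister job_D -> active={job_A:*/10, job_B:*/8}
  job_A: interval 10, next fire after T=150 is 160
  job_B: interval 8, next fire after T=150 is 152
Earliest = 152, winner (lex tiebreak) = job_B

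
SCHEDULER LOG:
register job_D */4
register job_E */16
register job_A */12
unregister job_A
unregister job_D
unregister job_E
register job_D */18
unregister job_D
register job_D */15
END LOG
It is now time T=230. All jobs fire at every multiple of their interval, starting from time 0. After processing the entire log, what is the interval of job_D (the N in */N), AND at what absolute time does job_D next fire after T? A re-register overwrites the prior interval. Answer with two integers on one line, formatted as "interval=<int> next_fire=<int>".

Answer: interval=15 next_fire=240

Derivation:
Op 1: register job_D */4 -> active={job_D:*/4}
Op 2: register job_E */16 -> active={job_D:*/4, job_E:*/16}
Op 3: register job_A */12 -> active={job_A:*/12, job_D:*/4, job_E:*/16}
Op 4: unregister job_A -> active={job_D:*/4, job_E:*/16}
Op 5: unregister job_D -> active={job_E:*/16}
Op 6: unregister job_E -> active={}
Op 7: register job_D */18 -> active={job_D:*/18}
Op 8: unregister job_D -> active={}
Op 9: register job_D */15 -> active={job_D:*/15}
Final interval of job_D = 15
Next fire of job_D after T=230: (230//15+1)*15 = 240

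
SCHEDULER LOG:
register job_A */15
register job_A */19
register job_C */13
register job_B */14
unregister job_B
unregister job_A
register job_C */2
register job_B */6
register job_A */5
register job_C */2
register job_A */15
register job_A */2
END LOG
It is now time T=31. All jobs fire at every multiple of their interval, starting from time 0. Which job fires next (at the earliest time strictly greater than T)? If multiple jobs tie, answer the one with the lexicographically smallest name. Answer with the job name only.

Op 1: register job_A */15 -> active={job_A:*/15}
Op 2: register job_A */19 -> active={job_A:*/19}
Op 3: register job_C */13 -> active={job_A:*/19, job_C:*/13}
Op 4: register job_B */14 -> active={job_A:*/19, job_B:*/14, job_C:*/13}
Op 5: unregister job_B -> active={job_A:*/19, job_C:*/13}
Op 6: unregister job_A -> active={job_C:*/13}
Op 7: register job_C */2 -> active={job_C:*/2}
Op 8: register job_B */6 -> active={job_B:*/6, job_C:*/2}
Op 9: register job_A */5 -> active={job_A:*/5, job_B:*/6, job_C:*/2}
Op 10: register job_C */2 -> active={job_A:*/5, job_B:*/6, job_C:*/2}
Op 11: register job_A */15 -> active={job_A:*/15, job_B:*/6, job_C:*/2}
Op 12: register job_A */2 -> active={job_A:*/2, job_B:*/6, job_C:*/2}
  job_A: interval 2, next fire after T=31 is 32
  job_B: interval 6, next fire after T=31 is 36
  job_C: interval 2, next fire after T=31 is 32
Earliest = 32, winner (lex tiebreak) = job_A

Answer: job_A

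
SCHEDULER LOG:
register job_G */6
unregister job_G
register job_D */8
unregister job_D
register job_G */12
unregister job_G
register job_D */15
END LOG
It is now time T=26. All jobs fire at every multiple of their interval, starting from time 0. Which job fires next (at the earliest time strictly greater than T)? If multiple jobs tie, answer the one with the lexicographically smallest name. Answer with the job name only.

Answer: job_D

Derivation:
Op 1: register job_G */6 -> active={job_G:*/6}
Op 2: unregister job_G -> active={}
Op 3: register job_D */8 -> active={job_D:*/8}
Op 4: unregister job_D -> active={}
Op 5: register job_G */12 -> active={job_G:*/12}
Op 6: unregister job_G -> active={}
Op 7: register job_D */15 -> active={job_D:*/15}
  job_D: interval 15, next fire after T=26 is 30
Earliest = 30, winner (lex tiebreak) = job_D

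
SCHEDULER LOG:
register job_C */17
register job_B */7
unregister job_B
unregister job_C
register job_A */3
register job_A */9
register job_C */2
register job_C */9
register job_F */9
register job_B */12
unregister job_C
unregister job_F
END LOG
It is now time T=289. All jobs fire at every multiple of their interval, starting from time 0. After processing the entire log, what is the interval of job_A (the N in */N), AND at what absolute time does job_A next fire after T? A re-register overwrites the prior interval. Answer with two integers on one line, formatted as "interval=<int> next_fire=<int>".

Op 1: register job_C */17 -> active={job_C:*/17}
Op 2: register job_B */7 -> active={job_B:*/7, job_C:*/17}
Op 3: unregister job_B -> active={job_C:*/17}
Op 4: unregister job_C -> active={}
Op 5: register job_A */3 -> active={job_A:*/3}
Op 6: register job_A */9 -> active={job_A:*/9}
Op 7: register job_C */2 -> active={job_A:*/9, job_C:*/2}
Op 8: register job_C */9 -> active={job_A:*/9, job_C:*/9}
Op 9: register job_F */9 -> active={job_A:*/9, job_C:*/9, job_F:*/9}
Op 10: register job_B */12 -> active={job_A:*/9, job_B:*/12, job_C:*/9, job_F:*/9}
Op 11: unregister job_C -> active={job_A:*/9, job_B:*/12, job_F:*/9}
Op 12: unregister job_F -> active={job_A:*/9, job_B:*/12}
Final interval of job_A = 9
Next fire of job_A after T=289: (289//9+1)*9 = 297

Answer: interval=9 next_fire=297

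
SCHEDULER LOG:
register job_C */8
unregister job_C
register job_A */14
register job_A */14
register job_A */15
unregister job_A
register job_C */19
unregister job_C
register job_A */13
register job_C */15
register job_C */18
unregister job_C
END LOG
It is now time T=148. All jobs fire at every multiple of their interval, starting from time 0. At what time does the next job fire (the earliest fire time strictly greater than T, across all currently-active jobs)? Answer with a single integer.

Answer: 156

Derivation:
Op 1: register job_C */8 -> active={job_C:*/8}
Op 2: unregister job_C -> active={}
Op 3: register job_A */14 -> active={job_A:*/14}
Op 4: register job_A */14 -> active={job_A:*/14}
Op 5: register job_A */15 -> active={job_A:*/15}
Op 6: unregister job_A -> active={}
Op 7: register job_C */19 -> active={job_C:*/19}
Op 8: unregister job_C -> active={}
Op 9: register job_A */13 -> active={job_A:*/13}
Op 10: register job_C */15 -> active={job_A:*/13, job_C:*/15}
Op 11: register job_C */18 -> active={job_A:*/13, job_C:*/18}
Op 12: unregister job_C -> active={job_A:*/13}
  job_A: interval 13, next fire after T=148 is 156
Earliest fire time = 156 (job job_A)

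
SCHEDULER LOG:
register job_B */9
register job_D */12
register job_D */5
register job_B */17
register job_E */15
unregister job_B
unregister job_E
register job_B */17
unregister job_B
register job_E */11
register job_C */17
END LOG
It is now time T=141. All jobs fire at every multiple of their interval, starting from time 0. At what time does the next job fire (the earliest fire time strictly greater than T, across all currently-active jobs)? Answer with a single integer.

Answer: 143

Derivation:
Op 1: register job_B */9 -> active={job_B:*/9}
Op 2: register job_D */12 -> active={job_B:*/9, job_D:*/12}
Op 3: register job_D */5 -> active={job_B:*/9, job_D:*/5}
Op 4: register job_B */17 -> active={job_B:*/17, job_D:*/5}
Op 5: register job_E */15 -> active={job_B:*/17, job_D:*/5, job_E:*/15}
Op 6: unregister job_B -> active={job_D:*/5, job_E:*/15}
Op 7: unregister job_E -> active={job_D:*/5}
Op 8: register job_B */17 -> active={job_B:*/17, job_D:*/5}
Op 9: unregister job_B -> active={job_D:*/5}
Op 10: register job_E */11 -> active={job_D:*/5, job_E:*/11}
Op 11: register job_C */17 -> active={job_C:*/17, job_D:*/5, job_E:*/11}
  job_C: interval 17, next fire after T=141 is 153
  job_D: interval 5, next fire after T=141 is 145
  job_E: interval 11, next fire after T=141 is 143
Earliest fire time = 143 (job job_E)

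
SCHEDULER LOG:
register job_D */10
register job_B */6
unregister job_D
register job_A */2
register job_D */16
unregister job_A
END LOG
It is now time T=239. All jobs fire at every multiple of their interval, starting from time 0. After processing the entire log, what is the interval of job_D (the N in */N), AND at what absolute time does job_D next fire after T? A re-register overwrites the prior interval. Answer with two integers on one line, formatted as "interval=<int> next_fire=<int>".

Answer: interval=16 next_fire=240

Derivation:
Op 1: register job_D */10 -> active={job_D:*/10}
Op 2: register job_B */6 -> active={job_B:*/6, job_D:*/10}
Op 3: unregister job_D -> active={job_B:*/6}
Op 4: register job_A */2 -> active={job_A:*/2, job_B:*/6}
Op 5: register job_D */16 -> active={job_A:*/2, job_B:*/6, job_D:*/16}
Op 6: unregister job_A -> active={job_B:*/6, job_D:*/16}
Final interval of job_D = 16
Next fire of job_D after T=239: (239//16+1)*16 = 240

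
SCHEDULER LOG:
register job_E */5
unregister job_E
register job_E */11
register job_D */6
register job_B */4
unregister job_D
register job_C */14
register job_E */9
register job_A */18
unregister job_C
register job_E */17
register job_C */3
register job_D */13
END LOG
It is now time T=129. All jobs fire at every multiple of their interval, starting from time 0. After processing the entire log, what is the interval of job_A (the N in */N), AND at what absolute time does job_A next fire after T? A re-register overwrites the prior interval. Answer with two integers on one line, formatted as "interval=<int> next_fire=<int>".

Answer: interval=18 next_fire=144

Derivation:
Op 1: register job_E */5 -> active={job_E:*/5}
Op 2: unregister job_E -> active={}
Op 3: register job_E */11 -> active={job_E:*/11}
Op 4: register job_D */6 -> active={job_D:*/6, job_E:*/11}
Op 5: register job_B */4 -> active={job_B:*/4, job_D:*/6, job_E:*/11}
Op 6: unregister job_D -> active={job_B:*/4, job_E:*/11}
Op 7: register job_C */14 -> active={job_B:*/4, job_C:*/14, job_E:*/11}
Op 8: register job_E */9 -> active={job_B:*/4, job_C:*/14, job_E:*/9}
Op 9: register job_A */18 -> active={job_A:*/18, job_B:*/4, job_C:*/14, job_E:*/9}
Op 10: unregister job_C -> active={job_A:*/18, job_B:*/4, job_E:*/9}
Op 11: register job_E */17 -> active={job_A:*/18, job_B:*/4, job_E:*/17}
Op 12: register job_C */3 -> active={job_A:*/18, job_B:*/4, job_C:*/3, job_E:*/17}
Op 13: register job_D */13 -> active={job_A:*/18, job_B:*/4, job_C:*/3, job_D:*/13, job_E:*/17}
Final interval of job_A = 18
Next fire of job_A after T=129: (129//18+1)*18 = 144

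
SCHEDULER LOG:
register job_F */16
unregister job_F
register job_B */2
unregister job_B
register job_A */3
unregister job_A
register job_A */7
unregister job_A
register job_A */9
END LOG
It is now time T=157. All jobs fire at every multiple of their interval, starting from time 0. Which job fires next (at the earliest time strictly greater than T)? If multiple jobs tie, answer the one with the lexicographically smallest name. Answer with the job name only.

Answer: job_A

Derivation:
Op 1: register job_F */16 -> active={job_F:*/16}
Op 2: unregister job_F -> active={}
Op 3: register job_B */2 -> active={job_B:*/2}
Op 4: unregister job_B -> active={}
Op 5: register job_A */3 -> active={job_A:*/3}
Op 6: unregister job_A -> active={}
Op 7: register job_A */7 -> active={job_A:*/7}
Op 8: unregister job_A -> active={}
Op 9: register job_A */9 -> active={job_A:*/9}
  job_A: interval 9, next fire after T=157 is 162
Earliest = 162, winner (lex tiebreak) = job_A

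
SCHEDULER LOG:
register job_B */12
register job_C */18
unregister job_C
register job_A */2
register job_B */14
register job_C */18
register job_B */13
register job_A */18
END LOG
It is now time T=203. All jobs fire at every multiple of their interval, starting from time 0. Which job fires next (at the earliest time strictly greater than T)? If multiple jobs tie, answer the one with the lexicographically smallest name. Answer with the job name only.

Op 1: register job_B */12 -> active={job_B:*/12}
Op 2: register job_C */18 -> active={job_B:*/12, job_C:*/18}
Op 3: unregister job_C -> active={job_B:*/12}
Op 4: register job_A */2 -> active={job_A:*/2, job_B:*/12}
Op 5: register job_B */14 -> active={job_A:*/2, job_B:*/14}
Op 6: register job_C */18 -> active={job_A:*/2, job_B:*/14, job_C:*/18}
Op 7: register job_B */13 -> active={job_A:*/2, job_B:*/13, job_C:*/18}
Op 8: register job_A */18 -> active={job_A:*/18, job_B:*/13, job_C:*/18}
  job_A: interval 18, next fire after T=203 is 216
  job_B: interval 13, next fire after T=203 is 208
  job_C: interval 18, next fire after T=203 is 216
Earliest = 208, winner (lex tiebreak) = job_B

Answer: job_B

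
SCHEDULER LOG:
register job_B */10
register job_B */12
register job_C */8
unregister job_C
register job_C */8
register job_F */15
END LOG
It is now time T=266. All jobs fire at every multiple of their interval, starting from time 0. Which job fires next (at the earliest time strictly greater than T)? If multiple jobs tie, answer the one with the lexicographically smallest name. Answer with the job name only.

Op 1: register job_B */10 -> active={job_B:*/10}
Op 2: register job_B */12 -> active={job_B:*/12}
Op 3: register job_C */8 -> active={job_B:*/12, job_C:*/8}
Op 4: unregister job_C -> active={job_B:*/12}
Op 5: register job_C */8 -> active={job_B:*/12, job_C:*/8}
Op 6: register job_F */15 -> active={job_B:*/12, job_C:*/8, job_F:*/15}
  job_B: interval 12, next fire after T=266 is 276
  job_C: interval 8, next fire after T=266 is 272
  job_F: interval 15, next fire after T=266 is 270
Earliest = 270, winner (lex tiebreak) = job_F

Answer: job_F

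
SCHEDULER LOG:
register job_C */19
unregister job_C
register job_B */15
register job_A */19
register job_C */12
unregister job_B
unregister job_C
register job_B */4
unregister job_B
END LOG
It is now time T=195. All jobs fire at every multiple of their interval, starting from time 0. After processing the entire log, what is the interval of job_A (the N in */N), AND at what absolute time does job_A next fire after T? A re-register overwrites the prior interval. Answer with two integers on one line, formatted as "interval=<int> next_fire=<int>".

Answer: interval=19 next_fire=209

Derivation:
Op 1: register job_C */19 -> active={job_C:*/19}
Op 2: unregister job_C -> active={}
Op 3: register job_B */15 -> active={job_B:*/15}
Op 4: register job_A */19 -> active={job_A:*/19, job_B:*/15}
Op 5: register job_C */12 -> active={job_A:*/19, job_B:*/15, job_C:*/12}
Op 6: unregister job_B -> active={job_A:*/19, job_C:*/12}
Op 7: unregister job_C -> active={job_A:*/19}
Op 8: register job_B */4 -> active={job_A:*/19, job_B:*/4}
Op 9: unregister job_B -> active={job_A:*/19}
Final interval of job_A = 19
Next fire of job_A after T=195: (195//19+1)*19 = 209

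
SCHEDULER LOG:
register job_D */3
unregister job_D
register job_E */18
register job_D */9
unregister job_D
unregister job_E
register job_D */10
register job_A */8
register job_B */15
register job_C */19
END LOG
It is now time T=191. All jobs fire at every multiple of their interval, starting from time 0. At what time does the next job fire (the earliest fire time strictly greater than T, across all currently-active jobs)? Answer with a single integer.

Answer: 192

Derivation:
Op 1: register job_D */3 -> active={job_D:*/3}
Op 2: unregister job_D -> active={}
Op 3: register job_E */18 -> active={job_E:*/18}
Op 4: register job_D */9 -> active={job_D:*/9, job_E:*/18}
Op 5: unregister job_D -> active={job_E:*/18}
Op 6: unregister job_E -> active={}
Op 7: register job_D */10 -> active={job_D:*/10}
Op 8: register job_A */8 -> active={job_A:*/8, job_D:*/10}
Op 9: register job_B */15 -> active={job_A:*/8, job_B:*/15, job_D:*/10}
Op 10: register job_C */19 -> active={job_A:*/8, job_B:*/15, job_C:*/19, job_D:*/10}
  job_A: interval 8, next fire after T=191 is 192
  job_B: interval 15, next fire after T=191 is 195
  job_C: interval 19, next fire after T=191 is 209
  job_D: interval 10, next fire after T=191 is 200
Earliest fire time = 192 (job job_A)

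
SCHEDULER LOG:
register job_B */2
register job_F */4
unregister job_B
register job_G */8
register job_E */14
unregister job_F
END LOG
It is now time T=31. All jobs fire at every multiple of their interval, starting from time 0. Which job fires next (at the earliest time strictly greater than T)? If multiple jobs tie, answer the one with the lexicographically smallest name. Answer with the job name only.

Op 1: register job_B */2 -> active={job_B:*/2}
Op 2: register job_F */4 -> active={job_B:*/2, job_F:*/4}
Op 3: unregister job_B -> active={job_F:*/4}
Op 4: register job_G */8 -> active={job_F:*/4, job_G:*/8}
Op 5: register job_E */14 -> active={job_E:*/14, job_F:*/4, job_G:*/8}
Op 6: unregister job_F -> active={job_E:*/14, job_G:*/8}
  job_E: interval 14, next fire after T=31 is 42
  job_G: interval 8, next fire after T=31 is 32
Earliest = 32, winner (lex tiebreak) = job_G

Answer: job_G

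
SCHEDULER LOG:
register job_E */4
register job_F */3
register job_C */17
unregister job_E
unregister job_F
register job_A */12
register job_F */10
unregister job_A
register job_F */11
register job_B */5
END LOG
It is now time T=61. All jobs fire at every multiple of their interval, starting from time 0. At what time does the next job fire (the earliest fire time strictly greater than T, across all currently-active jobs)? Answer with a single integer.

Answer: 65

Derivation:
Op 1: register job_E */4 -> active={job_E:*/4}
Op 2: register job_F */3 -> active={job_E:*/4, job_F:*/3}
Op 3: register job_C */17 -> active={job_C:*/17, job_E:*/4, job_F:*/3}
Op 4: unregister job_E -> active={job_C:*/17, job_F:*/3}
Op 5: unregister job_F -> active={job_C:*/17}
Op 6: register job_A */12 -> active={job_A:*/12, job_C:*/17}
Op 7: register job_F */10 -> active={job_A:*/12, job_C:*/17, job_F:*/10}
Op 8: unregister job_A -> active={job_C:*/17, job_F:*/10}
Op 9: register job_F */11 -> active={job_C:*/17, job_F:*/11}
Op 10: register job_B */5 -> active={job_B:*/5, job_C:*/17, job_F:*/11}
  job_B: interval 5, next fire after T=61 is 65
  job_C: interval 17, next fire after T=61 is 68
  job_F: interval 11, next fire after T=61 is 66
Earliest fire time = 65 (job job_B)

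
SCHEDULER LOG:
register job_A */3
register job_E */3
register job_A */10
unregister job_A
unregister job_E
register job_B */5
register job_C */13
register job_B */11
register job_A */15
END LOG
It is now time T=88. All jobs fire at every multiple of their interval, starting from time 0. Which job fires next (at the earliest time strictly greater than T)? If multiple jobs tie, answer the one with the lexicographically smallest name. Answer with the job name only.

Op 1: register job_A */3 -> active={job_A:*/3}
Op 2: register job_E */3 -> active={job_A:*/3, job_E:*/3}
Op 3: register job_A */10 -> active={job_A:*/10, job_E:*/3}
Op 4: unregister job_A -> active={job_E:*/3}
Op 5: unregister job_E -> active={}
Op 6: register job_B */5 -> active={job_B:*/5}
Op 7: register job_C */13 -> active={job_B:*/5, job_C:*/13}
Op 8: register job_B */11 -> active={job_B:*/11, job_C:*/13}
Op 9: register job_A */15 -> active={job_A:*/15, job_B:*/11, job_C:*/13}
  job_A: interval 15, next fire after T=88 is 90
  job_B: interval 11, next fire after T=88 is 99
  job_C: interval 13, next fire after T=88 is 91
Earliest = 90, winner (lex tiebreak) = job_A

Answer: job_A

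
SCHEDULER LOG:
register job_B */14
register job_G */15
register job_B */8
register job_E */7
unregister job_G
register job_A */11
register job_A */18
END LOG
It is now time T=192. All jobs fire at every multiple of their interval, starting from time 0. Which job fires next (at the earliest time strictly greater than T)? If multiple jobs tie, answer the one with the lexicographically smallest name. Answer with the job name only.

Op 1: register job_B */14 -> active={job_B:*/14}
Op 2: register job_G */15 -> active={job_B:*/14, job_G:*/15}
Op 3: register job_B */8 -> active={job_B:*/8, job_G:*/15}
Op 4: register job_E */7 -> active={job_B:*/8, job_E:*/7, job_G:*/15}
Op 5: unregister job_G -> active={job_B:*/8, job_E:*/7}
Op 6: register job_A */11 -> active={job_A:*/11, job_B:*/8, job_E:*/7}
Op 7: register job_A */18 -> active={job_A:*/18, job_B:*/8, job_E:*/7}
  job_A: interval 18, next fire after T=192 is 198
  job_B: interval 8, next fire after T=192 is 200
  job_E: interval 7, next fire after T=192 is 196
Earliest = 196, winner (lex tiebreak) = job_E

Answer: job_E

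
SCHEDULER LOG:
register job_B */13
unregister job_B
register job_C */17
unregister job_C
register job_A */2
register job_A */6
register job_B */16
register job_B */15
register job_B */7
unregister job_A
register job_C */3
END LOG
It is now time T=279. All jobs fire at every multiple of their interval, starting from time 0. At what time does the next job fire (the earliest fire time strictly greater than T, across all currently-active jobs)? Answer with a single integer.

Op 1: register job_B */13 -> active={job_B:*/13}
Op 2: unregister job_B -> active={}
Op 3: register job_C */17 -> active={job_C:*/17}
Op 4: unregister job_C -> active={}
Op 5: register job_A */2 -> active={job_A:*/2}
Op 6: register job_A */6 -> active={job_A:*/6}
Op 7: register job_B */16 -> active={job_A:*/6, job_B:*/16}
Op 8: register job_B */15 -> active={job_A:*/6, job_B:*/15}
Op 9: register job_B */7 -> active={job_A:*/6, job_B:*/7}
Op 10: unregister job_A -> active={job_B:*/7}
Op 11: register job_C */3 -> active={job_B:*/7, job_C:*/3}
  job_B: interval 7, next fire after T=279 is 280
  job_C: interval 3, next fire after T=279 is 282
Earliest fire time = 280 (job job_B)

Answer: 280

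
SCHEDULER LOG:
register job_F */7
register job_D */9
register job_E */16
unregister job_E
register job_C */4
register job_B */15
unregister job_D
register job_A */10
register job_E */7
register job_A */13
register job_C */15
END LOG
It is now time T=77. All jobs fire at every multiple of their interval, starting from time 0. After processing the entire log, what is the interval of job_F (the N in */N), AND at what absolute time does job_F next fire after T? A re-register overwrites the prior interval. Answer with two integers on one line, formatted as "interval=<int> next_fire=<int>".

Op 1: register job_F */7 -> active={job_F:*/7}
Op 2: register job_D */9 -> active={job_D:*/9, job_F:*/7}
Op 3: register job_E */16 -> active={job_D:*/9, job_E:*/16, job_F:*/7}
Op 4: unregister job_E -> active={job_D:*/9, job_F:*/7}
Op 5: register job_C */4 -> active={job_C:*/4, job_D:*/9, job_F:*/7}
Op 6: register job_B */15 -> active={job_B:*/15, job_C:*/4, job_D:*/9, job_F:*/7}
Op 7: unregister job_D -> active={job_B:*/15, job_C:*/4, job_F:*/7}
Op 8: register job_A */10 -> active={job_A:*/10, job_B:*/15, job_C:*/4, job_F:*/7}
Op 9: register job_E */7 -> active={job_A:*/10, job_B:*/15, job_C:*/4, job_E:*/7, job_F:*/7}
Op 10: register job_A */13 -> active={job_A:*/13, job_B:*/15, job_C:*/4, job_E:*/7, job_F:*/7}
Op 11: register job_C */15 -> active={job_A:*/13, job_B:*/15, job_C:*/15, job_E:*/7, job_F:*/7}
Final interval of job_F = 7
Next fire of job_F after T=77: (77//7+1)*7 = 84

Answer: interval=7 next_fire=84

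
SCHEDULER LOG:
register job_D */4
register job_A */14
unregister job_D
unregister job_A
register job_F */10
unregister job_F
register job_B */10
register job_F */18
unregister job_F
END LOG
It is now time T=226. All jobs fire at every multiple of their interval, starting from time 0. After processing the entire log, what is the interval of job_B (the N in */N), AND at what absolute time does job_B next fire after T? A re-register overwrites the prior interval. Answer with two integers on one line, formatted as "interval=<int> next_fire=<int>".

Op 1: register job_D */4 -> active={job_D:*/4}
Op 2: register job_A */14 -> active={job_A:*/14, job_D:*/4}
Op 3: unregister job_D -> active={job_A:*/14}
Op 4: unregister job_A -> active={}
Op 5: register job_F */10 -> active={job_F:*/10}
Op 6: unregister job_F -> active={}
Op 7: register job_B */10 -> active={job_B:*/10}
Op 8: register job_F */18 -> active={job_B:*/10, job_F:*/18}
Op 9: unregister job_F -> active={job_B:*/10}
Final interval of job_B = 10
Next fire of job_B after T=226: (226//10+1)*10 = 230

Answer: interval=10 next_fire=230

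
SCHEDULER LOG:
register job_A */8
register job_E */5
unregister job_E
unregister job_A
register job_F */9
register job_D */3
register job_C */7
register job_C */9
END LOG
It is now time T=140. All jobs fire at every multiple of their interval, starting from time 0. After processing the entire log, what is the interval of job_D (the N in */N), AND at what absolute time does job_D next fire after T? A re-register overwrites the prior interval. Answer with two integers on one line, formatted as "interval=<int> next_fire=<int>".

Op 1: register job_A */8 -> active={job_A:*/8}
Op 2: register job_E */5 -> active={job_A:*/8, job_E:*/5}
Op 3: unregister job_E -> active={job_A:*/8}
Op 4: unregister job_A -> active={}
Op 5: register job_F */9 -> active={job_F:*/9}
Op 6: register job_D */3 -> active={job_D:*/3, job_F:*/9}
Op 7: register job_C */7 -> active={job_C:*/7, job_D:*/3, job_F:*/9}
Op 8: register job_C */9 -> active={job_C:*/9, job_D:*/3, job_F:*/9}
Final interval of job_D = 3
Next fire of job_D after T=140: (140//3+1)*3 = 141

Answer: interval=3 next_fire=141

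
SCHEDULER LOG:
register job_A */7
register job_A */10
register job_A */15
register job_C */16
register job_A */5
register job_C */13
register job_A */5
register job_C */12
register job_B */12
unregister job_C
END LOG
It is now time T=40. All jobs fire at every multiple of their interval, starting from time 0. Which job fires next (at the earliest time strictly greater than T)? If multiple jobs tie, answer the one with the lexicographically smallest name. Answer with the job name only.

Answer: job_A

Derivation:
Op 1: register job_A */7 -> active={job_A:*/7}
Op 2: register job_A */10 -> active={job_A:*/10}
Op 3: register job_A */15 -> active={job_A:*/15}
Op 4: register job_C */16 -> active={job_A:*/15, job_C:*/16}
Op 5: register job_A */5 -> active={job_A:*/5, job_C:*/16}
Op 6: register job_C */13 -> active={job_A:*/5, job_C:*/13}
Op 7: register job_A */5 -> active={job_A:*/5, job_C:*/13}
Op 8: register job_C */12 -> active={job_A:*/5, job_C:*/12}
Op 9: register job_B */12 -> active={job_A:*/5, job_B:*/12, job_C:*/12}
Op 10: unregister job_C -> active={job_A:*/5, job_B:*/12}
  job_A: interval 5, next fire after T=40 is 45
  job_B: interval 12, next fire after T=40 is 48
Earliest = 45, winner (lex tiebreak) = job_A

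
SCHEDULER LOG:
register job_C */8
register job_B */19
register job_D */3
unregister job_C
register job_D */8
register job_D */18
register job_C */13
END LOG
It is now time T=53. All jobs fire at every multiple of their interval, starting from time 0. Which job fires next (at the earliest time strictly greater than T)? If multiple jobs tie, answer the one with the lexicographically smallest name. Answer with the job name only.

Answer: job_D

Derivation:
Op 1: register job_C */8 -> active={job_C:*/8}
Op 2: register job_B */19 -> active={job_B:*/19, job_C:*/8}
Op 3: register job_D */3 -> active={job_B:*/19, job_C:*/8, job_D:*/3}
Op 4: unregister job_C -> active={job_B:*/19, job_D:*/3}
Op 5: register job_D */8 -> active={job_B:*/19, job_D:*/8}
Op 6: register job_D */18 -> active={job_B:*/19, job_D:*/18}
Op 7: register job_C */13 -> active={job_B:*/19, job_C:*/13, job_D:*/18}
  job_B: interval 19, next fire after T=53 is 57
  job_C: interval 13, next fire after T=53 is 65
  job_D: interval 18, next fire after T=53 is 54
Earliest = 54, winner (lex tiebreak) = job_D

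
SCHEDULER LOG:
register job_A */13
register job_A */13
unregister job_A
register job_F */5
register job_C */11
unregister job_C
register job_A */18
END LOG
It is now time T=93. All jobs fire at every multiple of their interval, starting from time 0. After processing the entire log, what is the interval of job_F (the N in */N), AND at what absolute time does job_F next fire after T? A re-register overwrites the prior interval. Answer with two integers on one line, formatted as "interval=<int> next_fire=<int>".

Answer: interval=5 next_fire=95

Derivation:
Op 1: register job_A */13 -> active={job_A:*/13}
Op 2: register job_A */13 -> active={job_A:*/13}
Op 3: unregister job_A -> active={}
Op 4: register job_F */5 -> active={job_F:*/5}
Op 5: register job_C */11 -> active={job_C:*/11, job_F:*/5}
Op 6: unregister job_C -> active={job_F:*/5}
Op 7: register job_A */18 -> active={job_A:*/18, job_F:*/5}
Final interval of job_F = 5
Next fire of job_F after T=93: (93//5+1)*5 = 95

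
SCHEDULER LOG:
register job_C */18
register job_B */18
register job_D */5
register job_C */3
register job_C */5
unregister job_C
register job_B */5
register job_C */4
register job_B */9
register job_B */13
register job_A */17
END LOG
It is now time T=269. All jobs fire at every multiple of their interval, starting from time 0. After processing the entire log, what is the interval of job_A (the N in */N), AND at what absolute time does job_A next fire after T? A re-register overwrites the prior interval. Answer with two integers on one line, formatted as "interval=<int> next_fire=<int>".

Answer: interval=17 next_fire=272

Derivation:
Op 1: register job_C */18 -> active={job_C:*/18}
Op 2: register job_B */18 -> active={job_B:*/18, job_C:*/18}
Op 3: register job_D */5 -> active={job_B:*/18, job_C:*/18, job_D:*/5}
Op 4: register job_C */3 -> active={job_B:*/18, job_C:*/3, job_D:*/5}
Op 5: register job_C */5 -> active={job_B:*/18, job_C:*/5, job_D:*/5}
Op 6: unregister job_C -> active={job_B:*/18, job_D:*/5}
Op 7: register job_B */5 -> active={job_B:*/5, job_D:*/5}
Op 8: register job_C */4 -> active={job_B:*/5, job_C:*/4, job_D:*/5}
Op 9: register job_B */9 -> active={job_B:*/9, job_C:*/4, job_D:*/5}
Op 10: register job_B */13 -> active={job_B:*/13, job_C:*/4, job_D:*/5}
Op 11: register job_A */17 -> active={job_A:*/17, job_B:*/13, job_C:*/4, job_D:*/5}
Final interval of job_A = 17
Next fire of job_A after T=269: (269//17+1)*17 = 272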